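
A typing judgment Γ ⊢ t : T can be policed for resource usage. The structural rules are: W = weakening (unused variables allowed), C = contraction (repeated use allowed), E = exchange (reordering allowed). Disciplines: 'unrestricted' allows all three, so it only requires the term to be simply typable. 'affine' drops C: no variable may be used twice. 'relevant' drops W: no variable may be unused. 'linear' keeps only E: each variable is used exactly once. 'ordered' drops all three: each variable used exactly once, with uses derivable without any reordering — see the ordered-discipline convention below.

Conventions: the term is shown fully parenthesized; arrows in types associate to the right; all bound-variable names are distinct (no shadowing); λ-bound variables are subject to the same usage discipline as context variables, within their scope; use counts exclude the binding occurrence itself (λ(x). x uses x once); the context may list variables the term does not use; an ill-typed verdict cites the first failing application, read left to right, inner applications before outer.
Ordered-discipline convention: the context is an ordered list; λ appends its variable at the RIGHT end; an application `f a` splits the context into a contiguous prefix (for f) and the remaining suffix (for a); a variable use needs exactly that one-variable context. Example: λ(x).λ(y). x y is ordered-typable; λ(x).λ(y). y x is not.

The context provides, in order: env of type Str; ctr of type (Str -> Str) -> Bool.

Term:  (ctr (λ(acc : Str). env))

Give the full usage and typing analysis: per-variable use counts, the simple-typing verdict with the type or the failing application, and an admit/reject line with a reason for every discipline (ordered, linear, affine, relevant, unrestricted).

counts: env=1; ctr=1; acc (λ-bound)=0
use order (left to right): ctr, env
typing: well-typed at Bool
ordered: ✗ — acc left unused
linear: ✗ — acc left unused
affine: ✓ — at most one use each (env, ctr, acc)
relevant: ✗ — acc left unused
unrestricted: ✓ — typability at Bool is all that's needed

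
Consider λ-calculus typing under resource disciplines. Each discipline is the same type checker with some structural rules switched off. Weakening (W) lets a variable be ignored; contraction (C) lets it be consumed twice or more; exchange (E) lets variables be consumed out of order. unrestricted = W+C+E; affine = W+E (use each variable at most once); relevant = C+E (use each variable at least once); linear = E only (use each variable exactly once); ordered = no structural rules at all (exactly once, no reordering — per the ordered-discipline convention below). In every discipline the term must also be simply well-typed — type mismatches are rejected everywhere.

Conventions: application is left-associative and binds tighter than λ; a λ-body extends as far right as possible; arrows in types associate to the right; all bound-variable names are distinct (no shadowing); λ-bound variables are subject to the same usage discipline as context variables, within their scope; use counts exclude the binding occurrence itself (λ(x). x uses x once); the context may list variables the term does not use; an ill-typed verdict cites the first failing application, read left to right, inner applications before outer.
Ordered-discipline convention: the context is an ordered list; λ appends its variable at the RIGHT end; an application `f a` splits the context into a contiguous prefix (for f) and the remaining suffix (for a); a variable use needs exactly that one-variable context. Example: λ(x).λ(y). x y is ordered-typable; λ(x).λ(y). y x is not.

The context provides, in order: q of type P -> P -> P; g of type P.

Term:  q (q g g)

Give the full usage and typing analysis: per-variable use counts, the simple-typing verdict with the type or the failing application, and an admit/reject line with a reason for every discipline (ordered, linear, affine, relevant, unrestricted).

counts: q: 2; g: 2
left-to-right use order: q, q, g, g
typing: well-typed — term : P -> P
ordered: ✗ — uses contraction: q ×2, g ×2
linear: ✗ — uses contraction: q ×2, g ×2
affine: ✗ — uses contraction: q ×2, g ×2
relevant: ✓ — q, g: all used, weakening unneeded
unrestricted: ✓ — typability at P -> P is all that's needed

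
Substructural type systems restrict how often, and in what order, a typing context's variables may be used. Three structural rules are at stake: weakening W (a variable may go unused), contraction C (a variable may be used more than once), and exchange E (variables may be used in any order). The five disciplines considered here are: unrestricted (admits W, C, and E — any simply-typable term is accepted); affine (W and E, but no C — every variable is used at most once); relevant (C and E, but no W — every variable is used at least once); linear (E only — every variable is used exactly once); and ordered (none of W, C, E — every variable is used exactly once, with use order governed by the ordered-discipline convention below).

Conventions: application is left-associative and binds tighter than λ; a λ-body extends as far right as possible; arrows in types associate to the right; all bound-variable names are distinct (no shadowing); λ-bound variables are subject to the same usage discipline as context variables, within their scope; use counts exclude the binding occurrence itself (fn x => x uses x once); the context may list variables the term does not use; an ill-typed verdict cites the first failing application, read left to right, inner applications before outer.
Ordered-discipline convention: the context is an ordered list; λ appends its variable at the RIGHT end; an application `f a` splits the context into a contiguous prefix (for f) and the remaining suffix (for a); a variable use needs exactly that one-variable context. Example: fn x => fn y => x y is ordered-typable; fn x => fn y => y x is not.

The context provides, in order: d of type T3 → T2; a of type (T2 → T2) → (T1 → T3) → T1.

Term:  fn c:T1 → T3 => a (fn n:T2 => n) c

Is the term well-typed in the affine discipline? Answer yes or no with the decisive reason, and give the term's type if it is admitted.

yes — at most one use each (d, a, c, n); term : (T1 → T3) → T1
counts: d: 0×; a: 1×; c (λ-bound): 1×; n (λ-bound): 1×
order of uses: a, n, c
typing: well-typed — term : (T1 → T3) → T1
all disciplines: ordered ✗ | linear ✗ | affine ✓ | relevant ✗ | unrestricted ✓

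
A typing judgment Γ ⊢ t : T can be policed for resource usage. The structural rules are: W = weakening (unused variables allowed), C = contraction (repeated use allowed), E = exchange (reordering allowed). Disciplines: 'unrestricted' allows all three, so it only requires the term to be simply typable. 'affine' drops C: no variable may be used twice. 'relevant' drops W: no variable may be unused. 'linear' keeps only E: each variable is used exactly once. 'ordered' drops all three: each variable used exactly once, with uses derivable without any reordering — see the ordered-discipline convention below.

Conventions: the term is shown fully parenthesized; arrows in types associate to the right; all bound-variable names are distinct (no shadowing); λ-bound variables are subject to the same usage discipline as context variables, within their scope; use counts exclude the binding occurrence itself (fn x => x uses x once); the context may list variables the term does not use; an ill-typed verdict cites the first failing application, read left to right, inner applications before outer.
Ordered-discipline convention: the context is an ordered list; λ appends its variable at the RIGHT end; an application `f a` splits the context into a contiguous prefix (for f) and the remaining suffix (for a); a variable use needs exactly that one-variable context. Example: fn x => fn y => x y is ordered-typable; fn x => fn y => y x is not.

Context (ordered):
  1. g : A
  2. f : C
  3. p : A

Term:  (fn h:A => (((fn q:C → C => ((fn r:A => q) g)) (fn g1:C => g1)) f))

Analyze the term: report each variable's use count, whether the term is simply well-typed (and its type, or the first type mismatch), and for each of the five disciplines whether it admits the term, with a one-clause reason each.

variable uses: g ×1, f ×1, p ×0, h (λ-bound) ×0, q (λ-bound) ×1, r (λ-bound) ×0, g1 (λ-bound) ×1
uses in reading order: q, g, g1, f
typing: ✓ — A → C
ordered: ✗ — p, h, r never used (weakening)
linear: ✗ — p, h, r never used (weakening)
affine: ✓ — no duplicate uses among g, f, p, h, q, r, g1
relevant: ✗ — p, h, r never used (weakening)
unrestricted: ✓ — type-checks (A → C) and nothing is barred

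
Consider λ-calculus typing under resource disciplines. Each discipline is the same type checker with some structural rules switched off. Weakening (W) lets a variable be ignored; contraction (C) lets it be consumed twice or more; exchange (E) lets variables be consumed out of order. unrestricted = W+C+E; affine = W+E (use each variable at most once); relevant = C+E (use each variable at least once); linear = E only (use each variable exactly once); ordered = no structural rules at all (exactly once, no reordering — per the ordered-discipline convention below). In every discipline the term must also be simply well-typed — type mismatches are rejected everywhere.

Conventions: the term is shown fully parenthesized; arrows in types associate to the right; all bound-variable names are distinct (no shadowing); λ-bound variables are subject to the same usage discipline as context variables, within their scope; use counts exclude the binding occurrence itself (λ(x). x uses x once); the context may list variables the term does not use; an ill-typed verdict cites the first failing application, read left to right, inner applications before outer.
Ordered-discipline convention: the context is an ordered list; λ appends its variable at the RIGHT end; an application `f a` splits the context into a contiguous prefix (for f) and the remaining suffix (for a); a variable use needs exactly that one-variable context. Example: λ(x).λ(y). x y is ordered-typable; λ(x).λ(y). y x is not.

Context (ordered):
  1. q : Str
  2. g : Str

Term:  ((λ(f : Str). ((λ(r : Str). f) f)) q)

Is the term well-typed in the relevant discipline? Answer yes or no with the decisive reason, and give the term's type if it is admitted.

no — g, r never used (weakening)
use counts: q: 1×; g: 0×; f (bound): 2×; r (bound): 0×
order of uses: f, f, q
typing: well-typed — term : Str
all disciplines: ordered ✗; linear ✗; affine ✗; relevant ✗; unrestricted ✓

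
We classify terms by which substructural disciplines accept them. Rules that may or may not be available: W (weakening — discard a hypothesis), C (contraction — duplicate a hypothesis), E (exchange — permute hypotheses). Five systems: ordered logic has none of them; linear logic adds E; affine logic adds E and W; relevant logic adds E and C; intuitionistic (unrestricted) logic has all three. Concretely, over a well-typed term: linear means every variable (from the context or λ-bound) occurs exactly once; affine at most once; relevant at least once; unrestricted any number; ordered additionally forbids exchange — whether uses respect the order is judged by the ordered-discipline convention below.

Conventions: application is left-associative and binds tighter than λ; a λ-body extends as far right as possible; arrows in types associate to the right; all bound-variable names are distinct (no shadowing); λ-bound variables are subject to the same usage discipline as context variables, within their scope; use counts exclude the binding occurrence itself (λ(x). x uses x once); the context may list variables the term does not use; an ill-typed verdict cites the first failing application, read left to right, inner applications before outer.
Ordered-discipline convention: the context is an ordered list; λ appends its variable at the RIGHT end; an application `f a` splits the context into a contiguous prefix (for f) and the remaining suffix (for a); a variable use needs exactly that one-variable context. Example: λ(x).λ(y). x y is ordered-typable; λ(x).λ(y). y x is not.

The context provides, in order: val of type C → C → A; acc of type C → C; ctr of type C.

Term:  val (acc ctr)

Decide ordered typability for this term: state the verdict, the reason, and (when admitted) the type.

yes — single-use (val, acc, ctr), ordered derivation ok; term : C → A
counts: val: 1×; acc: 1×; ctr: 1×
left-to-right use order: val, acc, ctr
typing: well-typed at C → A
across the five disciplines: ordered ✓ | linear ✓ | affine ✓ | relevant ✓ | unrestricted ✓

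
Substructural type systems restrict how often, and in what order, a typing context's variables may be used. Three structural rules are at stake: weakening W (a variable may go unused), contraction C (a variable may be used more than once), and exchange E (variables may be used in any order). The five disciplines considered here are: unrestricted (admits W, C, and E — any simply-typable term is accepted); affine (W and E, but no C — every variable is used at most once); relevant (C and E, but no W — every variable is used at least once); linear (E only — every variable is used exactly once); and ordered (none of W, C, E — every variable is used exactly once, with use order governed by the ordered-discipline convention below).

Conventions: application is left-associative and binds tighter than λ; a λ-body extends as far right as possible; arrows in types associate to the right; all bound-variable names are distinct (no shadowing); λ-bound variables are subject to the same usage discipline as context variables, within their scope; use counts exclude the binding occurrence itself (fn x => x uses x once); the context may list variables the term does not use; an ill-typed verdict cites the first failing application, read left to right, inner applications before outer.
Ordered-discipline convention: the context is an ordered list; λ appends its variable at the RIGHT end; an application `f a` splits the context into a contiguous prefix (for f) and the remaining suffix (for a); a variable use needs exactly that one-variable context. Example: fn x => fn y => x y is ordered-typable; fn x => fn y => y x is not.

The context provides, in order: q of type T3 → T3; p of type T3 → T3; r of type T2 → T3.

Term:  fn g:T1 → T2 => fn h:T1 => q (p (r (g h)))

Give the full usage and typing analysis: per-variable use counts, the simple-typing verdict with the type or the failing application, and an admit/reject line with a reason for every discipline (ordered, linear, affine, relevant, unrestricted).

counts: q: 1×, p: 1×, r: 1×, g (bound): 1×, h (bound): 1×
use order (left to right): q, p, r, g, h
typing: ✓ — (T1 → T2) → T1 → T3
ordered: ✓ — q, p, r, g, h once each; derivable with no W/C/E
linear: ✓ — exactly-once usage across q, p, r, g, h
affine: ✓ — none of q, p, r, g, h used more than once
relevant: ✓ — every one of q, p, r, g, h appears
unrestricted: ✓ — well-typed at (T1 → T2) → T1 → T3; no restrictions here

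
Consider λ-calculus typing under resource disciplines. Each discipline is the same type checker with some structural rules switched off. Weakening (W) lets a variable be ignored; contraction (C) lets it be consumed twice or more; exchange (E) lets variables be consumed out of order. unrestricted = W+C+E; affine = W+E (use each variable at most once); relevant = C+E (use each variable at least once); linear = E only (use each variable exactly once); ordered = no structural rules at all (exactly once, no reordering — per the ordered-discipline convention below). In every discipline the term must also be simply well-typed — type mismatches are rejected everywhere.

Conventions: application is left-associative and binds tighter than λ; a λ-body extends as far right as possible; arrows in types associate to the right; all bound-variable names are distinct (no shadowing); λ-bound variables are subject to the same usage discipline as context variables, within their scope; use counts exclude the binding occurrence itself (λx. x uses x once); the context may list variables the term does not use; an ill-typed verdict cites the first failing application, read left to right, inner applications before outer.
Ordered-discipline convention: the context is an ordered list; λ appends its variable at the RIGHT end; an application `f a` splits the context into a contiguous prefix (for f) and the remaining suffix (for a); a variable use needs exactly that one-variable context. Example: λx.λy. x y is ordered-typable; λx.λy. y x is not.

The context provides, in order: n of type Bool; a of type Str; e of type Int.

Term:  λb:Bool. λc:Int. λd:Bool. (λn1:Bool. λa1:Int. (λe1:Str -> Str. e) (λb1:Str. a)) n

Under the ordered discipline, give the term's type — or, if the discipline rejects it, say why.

not well-typed under ordered — needs weakening: b, c, d, n1, a1, e1, b1 unused
variable uses: n: 1, a: 1, e: 1, b (λ-bound): 0, c (λ-bound): 0, d (λ-bound): 0, n1 (λ-bound): 0, a1 (λ-bound): 0, e1 (λ-bound): 0, b1 (λ-bound): 0
uses in reading order: e, a, n
typing: well-typed at Bool -> Int -> Bool -> Int -> Int
per-discipline verdicts: ordered ✗, linear ✗, affine ✓, relevant ✗, unrestricted ✓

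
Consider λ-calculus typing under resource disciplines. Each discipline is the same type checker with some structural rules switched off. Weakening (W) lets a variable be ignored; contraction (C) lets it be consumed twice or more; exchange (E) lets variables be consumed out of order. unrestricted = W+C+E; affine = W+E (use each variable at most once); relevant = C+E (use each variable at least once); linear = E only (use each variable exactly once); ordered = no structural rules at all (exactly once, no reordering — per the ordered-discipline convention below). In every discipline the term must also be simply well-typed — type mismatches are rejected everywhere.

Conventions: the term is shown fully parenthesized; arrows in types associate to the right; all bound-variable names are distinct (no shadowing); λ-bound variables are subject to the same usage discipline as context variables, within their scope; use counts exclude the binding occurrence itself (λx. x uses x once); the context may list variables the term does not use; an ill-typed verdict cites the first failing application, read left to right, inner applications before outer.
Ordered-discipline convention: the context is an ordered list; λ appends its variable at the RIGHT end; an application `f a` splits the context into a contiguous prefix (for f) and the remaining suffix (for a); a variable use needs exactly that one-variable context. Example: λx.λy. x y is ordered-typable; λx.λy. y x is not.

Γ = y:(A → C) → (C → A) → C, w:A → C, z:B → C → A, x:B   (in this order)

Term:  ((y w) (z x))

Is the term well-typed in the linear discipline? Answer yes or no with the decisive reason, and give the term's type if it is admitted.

yes — y, w, z, x: one use apiece; term : C
variable uses: y=1; w=1; z=1; x=1
order of uses: y, w, z, x
typing: well-typed — term : C
across the five disciplines: ordered ✓; linear ✓; affine ✓; relevant ✓; unrestricted ✓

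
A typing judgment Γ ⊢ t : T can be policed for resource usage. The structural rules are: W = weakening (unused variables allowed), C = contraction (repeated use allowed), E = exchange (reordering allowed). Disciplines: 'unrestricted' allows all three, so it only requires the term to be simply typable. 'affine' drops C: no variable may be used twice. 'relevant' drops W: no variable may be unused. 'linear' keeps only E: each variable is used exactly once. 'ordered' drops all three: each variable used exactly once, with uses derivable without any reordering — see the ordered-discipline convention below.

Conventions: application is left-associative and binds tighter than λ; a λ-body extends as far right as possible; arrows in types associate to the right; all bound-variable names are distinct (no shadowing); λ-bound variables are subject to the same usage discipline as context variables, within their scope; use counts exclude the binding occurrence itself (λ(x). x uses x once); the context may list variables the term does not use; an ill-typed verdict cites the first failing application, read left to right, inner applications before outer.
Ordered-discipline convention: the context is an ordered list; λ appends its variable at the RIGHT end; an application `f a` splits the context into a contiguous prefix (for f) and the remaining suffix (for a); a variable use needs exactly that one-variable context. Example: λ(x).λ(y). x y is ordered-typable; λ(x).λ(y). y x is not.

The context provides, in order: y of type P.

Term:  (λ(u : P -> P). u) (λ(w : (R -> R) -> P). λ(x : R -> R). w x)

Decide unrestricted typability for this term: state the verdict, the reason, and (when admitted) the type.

no — not simply typable
usage: y: 0×, u (λ-bound): 1×, w (λ-bound): 1×, x (λ-bound): 1×
order of uses: u, w, x
typing: ill-typed: an application expects P -> P but receives ((R -> R) -> P) -> (R -> R) -> P
summary: ordered ✗; linear ✗; affine ✗; relevant ✗; unrestricted ✗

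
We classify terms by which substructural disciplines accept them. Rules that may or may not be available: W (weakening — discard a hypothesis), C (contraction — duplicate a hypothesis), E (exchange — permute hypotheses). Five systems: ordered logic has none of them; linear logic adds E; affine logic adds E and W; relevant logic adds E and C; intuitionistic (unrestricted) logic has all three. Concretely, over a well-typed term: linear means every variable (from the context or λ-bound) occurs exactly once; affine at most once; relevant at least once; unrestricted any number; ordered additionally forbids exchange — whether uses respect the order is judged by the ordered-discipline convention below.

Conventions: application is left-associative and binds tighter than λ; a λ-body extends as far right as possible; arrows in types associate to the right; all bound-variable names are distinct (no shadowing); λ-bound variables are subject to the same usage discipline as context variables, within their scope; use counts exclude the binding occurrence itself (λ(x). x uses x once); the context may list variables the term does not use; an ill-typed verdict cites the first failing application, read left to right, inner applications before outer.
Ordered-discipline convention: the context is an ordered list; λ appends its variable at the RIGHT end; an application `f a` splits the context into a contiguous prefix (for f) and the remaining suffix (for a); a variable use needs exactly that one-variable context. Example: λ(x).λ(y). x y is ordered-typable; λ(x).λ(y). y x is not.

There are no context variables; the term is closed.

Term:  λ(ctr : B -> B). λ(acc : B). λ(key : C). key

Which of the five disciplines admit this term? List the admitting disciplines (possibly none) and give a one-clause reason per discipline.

accepted by: affine, unrestricted
variable uses: ctr (λ-bound)=0, acc (λ-bound)=0, key (λ-bound)=1
use order (left to right): key
typing: well-typed — term : (B -> B) -> B -> C -> C
ordered: ✗ — ctr, acc left unused
linear: ✗ — ctr, acc left unused
affine: ✓ — no duplicate uses among ctr, acc, key
relevant: ✗ — ctr, acc left unused
unrestricted: ✓ — well-typed at (B -> B) -> B -> C -> C; no restrictions here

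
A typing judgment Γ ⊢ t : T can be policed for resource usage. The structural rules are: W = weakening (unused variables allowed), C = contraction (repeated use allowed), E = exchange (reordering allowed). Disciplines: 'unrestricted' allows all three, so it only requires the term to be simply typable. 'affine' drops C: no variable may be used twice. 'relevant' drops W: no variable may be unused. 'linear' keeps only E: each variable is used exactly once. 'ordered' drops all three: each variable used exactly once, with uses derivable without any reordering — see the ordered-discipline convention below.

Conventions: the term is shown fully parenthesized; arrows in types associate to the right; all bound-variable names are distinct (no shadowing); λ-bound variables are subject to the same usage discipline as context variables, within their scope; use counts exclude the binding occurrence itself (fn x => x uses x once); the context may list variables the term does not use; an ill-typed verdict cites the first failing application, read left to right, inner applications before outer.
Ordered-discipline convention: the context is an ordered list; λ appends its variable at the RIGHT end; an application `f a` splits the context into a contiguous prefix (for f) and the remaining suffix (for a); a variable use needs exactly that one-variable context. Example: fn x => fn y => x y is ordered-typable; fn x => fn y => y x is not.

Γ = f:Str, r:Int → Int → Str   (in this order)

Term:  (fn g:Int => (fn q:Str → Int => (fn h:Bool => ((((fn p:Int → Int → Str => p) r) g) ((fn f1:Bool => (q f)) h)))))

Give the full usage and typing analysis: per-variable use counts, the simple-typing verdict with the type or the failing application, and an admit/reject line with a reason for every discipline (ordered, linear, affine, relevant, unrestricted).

use counts: f ×1, r ×1, g [bound] ×1, q [bound] ×1, h [bound] ×1, p [bound] ×1, f1 [bound] ×0
left-to-right use order: p, r, g, q, f, h
typing: well-typed — term : Int → (Str → Int) → Bool → Str
ordered: ✗, needs weakening: f1 unused
linear: ✗, needs weakening: f1 unused
affine: ✓, at most one use each (f, r, g, q, h, p, f1)
relevant: ✗, needs weakening: f1 unused
unrestricted: ✓, well-typed at Int → (Str → Int) → Bool → Str; no restrictions here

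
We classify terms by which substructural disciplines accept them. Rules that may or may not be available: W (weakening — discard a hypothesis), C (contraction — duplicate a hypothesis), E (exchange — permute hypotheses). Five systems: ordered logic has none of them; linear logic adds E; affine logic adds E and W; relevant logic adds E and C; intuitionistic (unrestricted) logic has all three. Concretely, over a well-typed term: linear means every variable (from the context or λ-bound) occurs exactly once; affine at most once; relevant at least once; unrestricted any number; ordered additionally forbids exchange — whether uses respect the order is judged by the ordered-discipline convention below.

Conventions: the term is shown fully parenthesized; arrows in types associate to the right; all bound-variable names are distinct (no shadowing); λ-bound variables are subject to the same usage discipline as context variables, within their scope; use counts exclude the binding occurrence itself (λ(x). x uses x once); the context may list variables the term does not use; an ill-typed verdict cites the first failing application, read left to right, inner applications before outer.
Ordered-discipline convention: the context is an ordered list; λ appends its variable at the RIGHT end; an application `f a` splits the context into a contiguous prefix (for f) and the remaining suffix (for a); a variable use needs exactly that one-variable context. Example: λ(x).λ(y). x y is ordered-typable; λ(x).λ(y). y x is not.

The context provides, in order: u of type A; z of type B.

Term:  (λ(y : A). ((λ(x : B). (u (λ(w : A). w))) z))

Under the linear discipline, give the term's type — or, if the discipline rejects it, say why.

not well-typed under linear — not simply typable
variable uses: u=1; z=1; y (bound)=0; x (bound)=0; w (bound)=1
order of uses: u, w, z
typing: ill-typed: non-function type A applied to an argument
across the five disciplines: ordered ✗ · linear ✗ · affine ✗ · relevant ✗ · unrestricted ✗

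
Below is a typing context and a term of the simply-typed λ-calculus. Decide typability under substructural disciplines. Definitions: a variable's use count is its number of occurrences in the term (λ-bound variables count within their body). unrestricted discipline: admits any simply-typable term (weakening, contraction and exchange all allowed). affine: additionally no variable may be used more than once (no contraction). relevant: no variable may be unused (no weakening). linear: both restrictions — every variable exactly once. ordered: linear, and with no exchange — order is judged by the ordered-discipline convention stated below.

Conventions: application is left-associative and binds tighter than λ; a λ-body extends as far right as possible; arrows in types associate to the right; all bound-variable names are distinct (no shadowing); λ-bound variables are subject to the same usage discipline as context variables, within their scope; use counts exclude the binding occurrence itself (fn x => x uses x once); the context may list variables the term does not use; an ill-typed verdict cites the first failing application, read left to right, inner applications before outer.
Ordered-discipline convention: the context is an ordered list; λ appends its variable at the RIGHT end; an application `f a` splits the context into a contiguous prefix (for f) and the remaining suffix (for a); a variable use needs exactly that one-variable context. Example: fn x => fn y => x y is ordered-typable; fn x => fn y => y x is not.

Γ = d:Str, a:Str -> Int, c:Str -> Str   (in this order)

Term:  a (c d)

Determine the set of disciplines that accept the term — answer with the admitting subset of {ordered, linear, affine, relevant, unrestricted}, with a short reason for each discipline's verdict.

admitted by: linear, affine, relevant, unrestricted
variable uses: d=1; a=1; c=1
order of uses: a, c, d
typing: ✓ — Int
ordered ✗ (no ordered split (uses run a, c, d))
linear ✓ (exactly-once usage across d, a, c)
affine ✓ (none of d, a, c used more than once)
relevant ✓ (at least one use each (d, a, c))
unrestricted ✓ (simply typable at Int; W, C, E all held)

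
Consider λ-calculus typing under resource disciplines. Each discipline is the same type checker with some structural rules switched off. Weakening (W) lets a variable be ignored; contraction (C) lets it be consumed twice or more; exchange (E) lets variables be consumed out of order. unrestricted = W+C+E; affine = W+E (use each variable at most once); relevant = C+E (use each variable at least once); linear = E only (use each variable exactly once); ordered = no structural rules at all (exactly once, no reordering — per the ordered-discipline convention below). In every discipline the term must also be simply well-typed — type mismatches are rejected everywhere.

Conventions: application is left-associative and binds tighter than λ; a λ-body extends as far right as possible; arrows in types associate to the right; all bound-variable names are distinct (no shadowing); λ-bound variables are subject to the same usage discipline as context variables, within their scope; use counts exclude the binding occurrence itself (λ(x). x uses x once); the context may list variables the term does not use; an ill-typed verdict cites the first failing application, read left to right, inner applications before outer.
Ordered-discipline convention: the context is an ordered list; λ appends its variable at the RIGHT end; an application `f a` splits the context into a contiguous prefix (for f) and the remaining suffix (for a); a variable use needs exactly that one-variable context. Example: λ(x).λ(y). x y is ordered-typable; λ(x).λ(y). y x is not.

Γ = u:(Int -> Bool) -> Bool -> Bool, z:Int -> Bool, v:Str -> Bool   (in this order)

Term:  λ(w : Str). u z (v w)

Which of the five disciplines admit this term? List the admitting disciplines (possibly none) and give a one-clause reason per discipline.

admitted in: ordered, linear, affine, relevant, unrestricted
usage: u: 1×; z: 1×; v: 1×; w (λ-bound): 1×
left-to-right use order: u, z, v, w
typing: well-typed — term : Str -> Bool
ordered: ✓, single-use (u, z, v, w), ordered derivation ok
linear: ✓, single use per variable (u, z, v, w)
affine: ✓, none of u, z, v, w used more than once
relevant: ✓, at least one use each (u, z, v, w)
unrestricted: ✓, type-checks (Str -> Bool) and nothing is barred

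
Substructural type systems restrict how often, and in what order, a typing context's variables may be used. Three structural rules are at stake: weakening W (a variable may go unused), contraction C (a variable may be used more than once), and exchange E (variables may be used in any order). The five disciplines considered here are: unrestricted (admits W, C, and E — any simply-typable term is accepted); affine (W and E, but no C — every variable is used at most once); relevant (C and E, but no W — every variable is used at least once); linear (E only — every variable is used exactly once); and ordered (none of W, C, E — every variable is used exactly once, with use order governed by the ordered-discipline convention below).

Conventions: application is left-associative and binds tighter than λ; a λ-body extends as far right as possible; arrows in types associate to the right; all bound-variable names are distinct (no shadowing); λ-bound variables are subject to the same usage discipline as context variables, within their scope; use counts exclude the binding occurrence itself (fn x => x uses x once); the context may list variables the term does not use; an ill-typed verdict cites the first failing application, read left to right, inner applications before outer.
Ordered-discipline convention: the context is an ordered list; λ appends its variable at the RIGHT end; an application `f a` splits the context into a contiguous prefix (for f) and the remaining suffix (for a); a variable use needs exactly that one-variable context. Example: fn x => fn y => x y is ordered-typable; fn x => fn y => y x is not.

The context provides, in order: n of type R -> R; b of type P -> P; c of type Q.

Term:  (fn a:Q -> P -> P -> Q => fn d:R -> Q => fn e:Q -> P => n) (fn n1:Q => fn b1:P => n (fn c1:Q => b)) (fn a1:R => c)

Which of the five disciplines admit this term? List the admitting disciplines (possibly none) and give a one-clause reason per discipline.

admitted in: none
variable uses: n: 2×, b: 1×, c: 1×, a (λ-bound): 0×, d (λ-bound): 0×, e (λ-bound): 0×, n1 (λ-bound): 0×, b1 (λ-bound): 0×, c1 (λ-bound): 0×, a1 (λ-bound): 0×
left-to-right use order: n, n, b, c
typing: ill-typed: a function awaiting R gets Q -> P -> P
ordered: ✗, the type mismatch rejects it
linear: ✗, not simply typable
affine: ✗, fails simple typing
relevant: ✗, a type mismatch blocks all five
unrestricted: ✗, the type mismatch rejects it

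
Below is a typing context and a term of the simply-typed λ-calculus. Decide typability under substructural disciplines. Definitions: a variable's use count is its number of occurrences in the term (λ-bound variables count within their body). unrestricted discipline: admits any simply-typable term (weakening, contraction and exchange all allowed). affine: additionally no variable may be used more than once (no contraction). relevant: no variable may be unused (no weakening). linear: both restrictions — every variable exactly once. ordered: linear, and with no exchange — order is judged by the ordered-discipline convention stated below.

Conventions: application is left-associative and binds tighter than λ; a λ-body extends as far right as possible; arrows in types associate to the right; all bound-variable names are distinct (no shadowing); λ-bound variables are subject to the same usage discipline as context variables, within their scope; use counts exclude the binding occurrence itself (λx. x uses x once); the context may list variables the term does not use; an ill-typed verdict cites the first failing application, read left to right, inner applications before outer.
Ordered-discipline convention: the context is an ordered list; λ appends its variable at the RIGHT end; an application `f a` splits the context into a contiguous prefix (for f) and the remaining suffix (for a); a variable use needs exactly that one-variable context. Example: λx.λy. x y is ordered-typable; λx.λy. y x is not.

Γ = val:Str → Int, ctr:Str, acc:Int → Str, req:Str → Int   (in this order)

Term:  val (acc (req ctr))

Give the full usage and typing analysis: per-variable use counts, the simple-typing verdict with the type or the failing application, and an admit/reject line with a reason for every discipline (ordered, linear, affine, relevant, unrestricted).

use counts: val=1, ctr=1, acc=1, req=1
use order (left to right): val, acc, req, ctr
typing: ✓ — Int
ordered: ✗ — no ordered split (uses run val, acc, req, ctr)
linear: ✓ — single use per variable (val, ctr, acc, req)
affine: ✓ — none of val, ctr, acc, req used more than once
relevant: ✓ — at least one use each (val, ctr, acc, req)
unrestricted: ✓ — well-typed at Int; no restrictions here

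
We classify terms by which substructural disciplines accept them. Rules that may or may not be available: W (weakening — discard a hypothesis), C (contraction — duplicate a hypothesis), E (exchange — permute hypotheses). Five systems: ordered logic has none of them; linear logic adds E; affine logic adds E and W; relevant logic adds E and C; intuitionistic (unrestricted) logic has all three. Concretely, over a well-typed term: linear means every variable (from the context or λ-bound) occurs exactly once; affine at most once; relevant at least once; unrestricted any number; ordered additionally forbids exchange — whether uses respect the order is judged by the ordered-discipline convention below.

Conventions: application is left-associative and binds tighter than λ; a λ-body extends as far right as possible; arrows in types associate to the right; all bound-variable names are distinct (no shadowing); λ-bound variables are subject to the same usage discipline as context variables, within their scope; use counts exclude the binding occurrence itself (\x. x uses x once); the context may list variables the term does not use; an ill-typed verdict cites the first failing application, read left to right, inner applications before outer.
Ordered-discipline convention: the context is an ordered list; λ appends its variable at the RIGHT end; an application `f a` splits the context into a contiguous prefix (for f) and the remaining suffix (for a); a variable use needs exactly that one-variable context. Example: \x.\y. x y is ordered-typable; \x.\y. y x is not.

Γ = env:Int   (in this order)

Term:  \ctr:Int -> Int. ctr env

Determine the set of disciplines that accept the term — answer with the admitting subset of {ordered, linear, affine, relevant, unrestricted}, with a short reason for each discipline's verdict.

accepted by: linear, affine, relevant, unrestricted
usage: env ×1; ctr [bound] ×1
order of uses: ctr, env
typing: ✓ — (Int -> Int) -> Int
ordered ✗ (no contiguous prefix/suffix split fits ctr, env)
linear ✓ (single use per variable (env, ctr))
affine ✓ (at most one use each (env, ctr))
relevant ✓ (none of env, ctr goes unused)
unrestricted ✓ (well-typed at (Int -> Int) -> Int; no restrictions here)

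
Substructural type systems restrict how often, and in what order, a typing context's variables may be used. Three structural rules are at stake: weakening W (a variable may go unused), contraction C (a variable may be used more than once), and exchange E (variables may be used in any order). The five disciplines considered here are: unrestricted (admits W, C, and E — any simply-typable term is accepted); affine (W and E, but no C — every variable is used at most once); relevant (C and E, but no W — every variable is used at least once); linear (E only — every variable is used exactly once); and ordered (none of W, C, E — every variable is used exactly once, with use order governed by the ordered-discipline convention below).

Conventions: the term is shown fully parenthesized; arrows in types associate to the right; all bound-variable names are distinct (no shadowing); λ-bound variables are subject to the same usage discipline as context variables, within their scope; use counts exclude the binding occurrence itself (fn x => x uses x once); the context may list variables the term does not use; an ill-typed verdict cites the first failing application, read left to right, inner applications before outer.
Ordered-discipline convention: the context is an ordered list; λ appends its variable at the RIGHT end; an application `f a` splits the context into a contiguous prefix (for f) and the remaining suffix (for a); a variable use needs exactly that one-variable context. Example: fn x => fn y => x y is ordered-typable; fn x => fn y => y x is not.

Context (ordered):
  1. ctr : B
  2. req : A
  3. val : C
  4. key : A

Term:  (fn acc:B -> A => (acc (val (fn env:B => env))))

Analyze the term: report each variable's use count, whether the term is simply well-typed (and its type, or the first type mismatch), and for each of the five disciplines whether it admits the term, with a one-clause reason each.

usage: ctr: 0×, req: 0×, val: 1×, key: 0×, acc (λ-bound): 1×, env (λ-bound): 1×
uses in reading order: acc, val, env
typing: ill-typed: applying a non-function (C)
ordered ✗ (not simply typable)
linear ✗ (fails simple typing)
affine ✗ (a type mismatch blocks all five)
relevant ✗ (the type mismatch rejects it)
unrestricted ✗ (not simply typable)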